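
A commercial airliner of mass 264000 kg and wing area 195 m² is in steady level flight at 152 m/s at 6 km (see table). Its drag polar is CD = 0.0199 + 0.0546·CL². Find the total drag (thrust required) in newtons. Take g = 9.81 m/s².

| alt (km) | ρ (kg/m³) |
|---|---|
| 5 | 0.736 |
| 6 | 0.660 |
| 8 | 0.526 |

D = 2.76×10^5 N

At 6 km, from the table: ρ = 0.660 kg/m³.
Weight W = mg = 264000 × 9.81 = 2.5898×10^6 N; in level flight L = W.
Dynamic pressure q = 0.5 × 0.66 × 152² = 7624 Pa.
CL = W/(q·S) = 2.5898×10^6 / (7624 × 195) = 1.742.
CD = 0.0199 + 0.0546 × 1.742² = 0.1856.
D = q·S·CD = 7624 × 195 × 0.1856 = 2.759×10^5 N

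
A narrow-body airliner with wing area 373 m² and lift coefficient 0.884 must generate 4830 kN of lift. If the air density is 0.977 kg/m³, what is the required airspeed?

L = ½ρv²S·CL ⇒ v = √(2L/(ρ·S·CL))
v = √(2 × 4.83×10^6 / (0.977 × 373 × 0.884)) = √29990 = 173 m/s

v = 173 m/s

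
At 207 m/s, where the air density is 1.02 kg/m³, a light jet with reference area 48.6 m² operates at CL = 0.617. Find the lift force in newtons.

L = ½ρv²S·CL = ½ × 1.02 × 207² × 48.6 × 0.617 = 6.55×10^5 N ≈ 655 kN

L = 6.55×10^5 N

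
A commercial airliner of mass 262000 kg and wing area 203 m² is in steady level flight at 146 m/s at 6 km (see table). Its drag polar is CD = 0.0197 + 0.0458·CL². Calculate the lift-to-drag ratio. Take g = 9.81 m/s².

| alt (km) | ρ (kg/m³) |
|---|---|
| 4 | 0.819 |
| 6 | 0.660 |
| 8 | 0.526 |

L/D = 10.7

At 6 km, from the table: ρ = 0.660 kg/m³.
Weight W = mg = 262000 × 9.81 = 2.5702×10^6 N; in level flight L = W.
Dynamic pressure q = 0.5 × 0.66 × 146² = 7034 Pa.
Required CL = L/(qS) = 2.5702×10^6/(7034·203) = 1.8.
CD = 0.0197 + 0.0458 × 1.8² = 0.1681.
L/D = CL/CD = 1.8 / 0.1681 = 10.7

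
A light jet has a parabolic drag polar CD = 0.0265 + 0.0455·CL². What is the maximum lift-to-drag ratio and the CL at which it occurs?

For CD = CD0 + K·CL², (L/D)max occurs at CL* = √(CD0/K) and equals 1/(2√(K·CD0)).
(L/D)max = 1/(2√(0.0455 × 0.0265)) = 1/(2 × 0.03472) = 14.4
CL* = √(0.0265/0.0455) = 0.763

(L/D)max = 14.4, at CL = 0.763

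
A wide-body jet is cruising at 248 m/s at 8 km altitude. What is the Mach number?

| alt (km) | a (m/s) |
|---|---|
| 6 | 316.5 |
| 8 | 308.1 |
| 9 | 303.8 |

At 8 km, from the table: a = 308.1 m/s.
M = v/a = 248 / 308.1 = 0.805

M = 0.805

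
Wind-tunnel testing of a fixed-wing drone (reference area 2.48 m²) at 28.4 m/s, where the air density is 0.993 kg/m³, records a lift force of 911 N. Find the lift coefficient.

CL = 0.917

From L = ½ρv²S·CL, rearranging gives CL = 2L/(ρv²S).
CL = 2 × 911 / (0.993 × 28.4² × 2.48) = 0.917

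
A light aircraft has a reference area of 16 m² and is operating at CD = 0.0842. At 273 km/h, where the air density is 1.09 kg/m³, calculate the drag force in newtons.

Convert speed: v = 273 km/h ÷ 3.6 = 75.83 m/s.
D = ½ρv²S·CD = ½ × 1.09 × 75.83² × 16 × 0.0842 = 4220 N

D = 4220 N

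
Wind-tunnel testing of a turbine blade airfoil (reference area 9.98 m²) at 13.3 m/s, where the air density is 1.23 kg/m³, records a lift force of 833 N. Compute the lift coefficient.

From L = ½ρv²S·CL, rearranging gives CL = 2L/(ρv²S).
CL = 2 × 833 / (1.23 × 13.3² × 9.98) = 0.767

CL = 0.767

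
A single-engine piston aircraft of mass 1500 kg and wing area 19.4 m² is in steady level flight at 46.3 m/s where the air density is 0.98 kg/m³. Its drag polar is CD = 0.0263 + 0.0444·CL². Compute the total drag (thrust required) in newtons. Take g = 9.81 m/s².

D = 1010 N

In steady level flight, lift balances weight: W = mg = 1500 × 9.81 = 14715 N.
Dynamic pressure q = 0.5 × 0.98 × 46.3² = 1050 Pa.
CL = W/(q·S) = 14715 / (1050 × 19.4) = 0.7221.
CD = 0.0263 + 0.0444 × 0.7221² = 0.04945.
D = q·S·CD = 1050 × 19.4 × 0.04945 = 1008 N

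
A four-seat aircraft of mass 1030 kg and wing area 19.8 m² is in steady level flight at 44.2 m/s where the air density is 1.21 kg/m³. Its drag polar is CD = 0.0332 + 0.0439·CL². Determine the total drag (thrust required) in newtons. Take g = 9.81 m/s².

D = 968 N

Level flight ⇒ L = W = m·g = 1030 × 9.81 = 10104 N.
q = ½ρv² = ½ × 1.21 × 44.2² = 1182 Pa.
CL = 2W/(ρv²S) = 2×10104/(1.21×44.2²×19.8) = 0.4318.
CD = 0.0332 + 0.0439 × 0.4318² = 0.04138.
D = q·S·CD = 1182 × 19.8 × 0.04138 = 968.5 N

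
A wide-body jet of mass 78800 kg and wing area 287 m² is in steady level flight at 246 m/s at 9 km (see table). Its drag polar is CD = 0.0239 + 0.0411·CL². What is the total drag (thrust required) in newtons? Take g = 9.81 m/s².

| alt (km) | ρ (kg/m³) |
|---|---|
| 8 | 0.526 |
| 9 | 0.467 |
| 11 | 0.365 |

At 9 km, from the table: ρ = 0.467 kg/m³.
Weight W = mg = 78800 × 9.81 = 7.7303×10^5 N; in level flight L = W.
Dynamic pressure q = 0.5 × 0.467 × 246² = 14130 Pa.
Required CL = L/(qS) = 7.7303×10^5/(14130·287) = 0.1906.
CD = 0.0239 + 0.0411 × 0.1906² = 0.02539.
D = q·S·CD = 14130 × 287 × 0.02539 = 1.03×10^5 N

D = 1.03×10^5 N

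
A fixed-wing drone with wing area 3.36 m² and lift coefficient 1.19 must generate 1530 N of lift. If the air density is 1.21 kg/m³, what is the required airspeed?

v = 25.1 m/s

L = ½ρv²S·CL ⇒ v = √(2L/(ρ·S·CL))
v = √(2 × 1530 / (1.21 × 3.36 × 1.19)) = √632.5 = 25.1 m/s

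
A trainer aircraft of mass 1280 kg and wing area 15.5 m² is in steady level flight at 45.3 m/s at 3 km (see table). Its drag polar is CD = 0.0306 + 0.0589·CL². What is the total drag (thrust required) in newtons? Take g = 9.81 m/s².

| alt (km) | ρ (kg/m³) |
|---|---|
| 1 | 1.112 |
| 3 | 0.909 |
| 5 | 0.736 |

D = 1080 N

At 3 km, from the table: ρ = 0.909 kg/m³.
Weight W = mg = 1280 × 9.81 = 12557 N; in level flight L = W.
q = ½ρv² = ½ × 0.909 × 45.3² = 932.7 Pa.
Required CL = L/(qS) = 12557/(932.7·15.5) = 0.8686.
CD = 0.0306 + 0.0589 × 0.8686² = 0.07504.
D = q·S·CD = 932.7 × 15.5 × 0.07504 = 1085 N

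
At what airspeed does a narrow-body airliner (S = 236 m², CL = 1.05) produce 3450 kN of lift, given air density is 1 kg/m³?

L = ½ρv²S·CL ⇒ v = √(2L/(ρ·S·CL))
v = √(2 × 3.45×10^6 / (1 × 236 × 1.05)) = √27850 = 167 m/s

v = 167 m/s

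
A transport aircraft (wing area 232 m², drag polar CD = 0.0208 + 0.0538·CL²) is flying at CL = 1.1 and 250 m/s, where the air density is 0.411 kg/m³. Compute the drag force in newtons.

D = 2.56×10^5 N

CD = 0.0208 + 0.0538 × 1.1² = 0.0859
D = ½ρv²S·CD = ½ × 0.411 × 250² × 232 × 0.0859 = 2.56×10^5 N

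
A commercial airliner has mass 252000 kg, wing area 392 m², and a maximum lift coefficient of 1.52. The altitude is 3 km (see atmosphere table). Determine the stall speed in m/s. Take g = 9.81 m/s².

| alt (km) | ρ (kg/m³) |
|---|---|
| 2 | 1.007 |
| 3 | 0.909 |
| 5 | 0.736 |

V_stall = 95.5 m/s

At 3 km, from the table: ρ = 0.909 kg/m³.
Weight W = mg = 252000 × 9.81 = 2.472×10^6 N.
From L = ½ρV²S·CL,max = W: V_stall = √(2W/(ρSCL,max)) = √(2·2.472×10^6/(0.909·392·1.52))
V_stall = √9129 = 95.5 m/s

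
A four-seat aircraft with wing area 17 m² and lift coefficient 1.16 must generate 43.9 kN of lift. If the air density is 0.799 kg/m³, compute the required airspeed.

L = ½ρv²S·CL ⇒ v = √(2L/(ρ·S·CL))
v = √(2 × 43900 / (0.799 × 17 × 1.16)) = √5572 = 74.6 m/s

v = 74.6 m/s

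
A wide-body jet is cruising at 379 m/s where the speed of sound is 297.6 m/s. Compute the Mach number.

M = v/a = 379 / 297.6 = 1.27

M = 1.27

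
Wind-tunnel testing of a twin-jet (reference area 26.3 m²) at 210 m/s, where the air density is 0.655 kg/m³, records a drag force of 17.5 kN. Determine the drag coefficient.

From D = ½ρv²S·CD, rearranging gives CD = 2D/(ρv²S).
CD = 2 × 17500 / (0.655 × 210² × 26.3) = 0.0461

CD = 0.0461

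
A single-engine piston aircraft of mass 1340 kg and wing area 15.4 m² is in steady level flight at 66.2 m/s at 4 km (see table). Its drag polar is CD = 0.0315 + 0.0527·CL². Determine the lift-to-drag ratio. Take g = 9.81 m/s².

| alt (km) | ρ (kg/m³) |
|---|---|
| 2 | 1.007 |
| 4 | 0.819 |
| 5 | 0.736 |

At 4 km, from the table: ρ = 0.819 kg/m³.
In steady level flight, lift balances weight: W = mg = 1340 × 9.81 = 13145 N.
q = ½ρv² = ½ × 0.819 × 66.2² = 1795 Pa.
CL = W/(q·S) = 13145 / (1795 × 15.4) = 0.4756.
CD = 0.0315 + 0.0527 × 0.4756² = 0.04342.
L/D = CL/CD = 0.4756 / 0.04342 = 11

L/D = 11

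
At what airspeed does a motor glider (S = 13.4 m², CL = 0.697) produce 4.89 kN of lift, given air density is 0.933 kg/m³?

v = 33.5 m/s

L = ½ρv²S·CL ⇒ v = √(2L/(ρ·S·CL))
v = √(2 × 4890 / (0.933 × 13.4 × 0.697)) = √1122 = 33.5 m/s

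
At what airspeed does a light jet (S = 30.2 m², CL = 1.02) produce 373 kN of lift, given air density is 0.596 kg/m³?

L = ½ρv²S·CL ⇒ v = √(2L/(ρ·S·CL))
v = √(2 × 3.73×10^5 / (0.596 × 30.2 × 1.02)) = √40630 = 202 m/s

v = 202 m/s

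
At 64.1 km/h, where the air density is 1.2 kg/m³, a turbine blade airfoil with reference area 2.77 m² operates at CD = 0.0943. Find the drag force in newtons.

Convert speed: v = 64.1 km/h ÷ 3.6 = 17.81 m/s.
D = ½ρv²S·CD = ½ × 1.2 × 17.81² × 2.77 × 0.0943 = 49.7 N

D = 49.7 N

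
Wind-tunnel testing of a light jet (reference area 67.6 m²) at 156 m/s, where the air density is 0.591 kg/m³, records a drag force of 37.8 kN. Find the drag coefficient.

CD = 0.0778

From D = ½ρv²S·CD, rearranging gives CD = 2D/(ρv²S).
CD = 2 × 37800 / (0.591 × 156² × 67.6) = 0.0778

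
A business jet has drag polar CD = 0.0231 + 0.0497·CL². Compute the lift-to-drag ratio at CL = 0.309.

L/D = 11.1

CD = 0.0231 + 0.0497 × 0.309² = 0.02785
L/D = CL/CD = 0.309 / 0.02785 = 11.1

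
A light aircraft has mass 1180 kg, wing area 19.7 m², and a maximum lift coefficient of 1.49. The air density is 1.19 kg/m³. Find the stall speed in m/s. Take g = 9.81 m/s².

V_stall = 25.7 m/s

Weight W = mg = 1180 × 9.81 = 11580 N.
V_stall = √(2W/(ρ·S·CL,max)) = √(2 × 11580 / (1.19 × 19.7 × 1.49))
V_stall = √662.8 = 25.7 m/s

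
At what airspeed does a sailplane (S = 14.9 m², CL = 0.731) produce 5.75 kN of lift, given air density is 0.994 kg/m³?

L = ½ρv²S·CL ⇒ v = √(2L/(ρ·S·CL))
v = √(2 × 5750 / (0.994 × 14.9 × 0.731)) = √1062 = 32.6 m/s

v = 32.6 m/s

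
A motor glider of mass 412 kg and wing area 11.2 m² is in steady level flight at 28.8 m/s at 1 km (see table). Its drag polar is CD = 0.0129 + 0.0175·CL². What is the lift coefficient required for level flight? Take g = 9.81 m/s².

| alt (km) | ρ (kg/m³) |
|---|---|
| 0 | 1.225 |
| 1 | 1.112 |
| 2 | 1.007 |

CL = 0.783

At 1 km, from the table: ρ = 1.112 kg/m³.
Weight W = mg = 412 × 9.81 = 4041.7 N; in level flight L = W.
q = ½ρv² = ½ × 1.112 × 28.8² = 461.2 Pa.
Required CL = L/(qS) = 4041.7/(461.2·11.2) = 0.7825.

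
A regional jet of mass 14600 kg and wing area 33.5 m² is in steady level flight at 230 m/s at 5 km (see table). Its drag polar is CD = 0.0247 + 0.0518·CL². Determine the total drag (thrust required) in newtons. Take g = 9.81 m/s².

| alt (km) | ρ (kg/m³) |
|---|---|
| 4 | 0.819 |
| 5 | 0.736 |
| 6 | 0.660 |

D = 17700 N

At 5 km, from the table: ρ = 0.736 kg/m³.
In steady level flight, lift balances weight: W = mg = 14600 × 9.81 = 1.4323×10^5 N.
q = ½ρv² = ½ × 0.736 × 230² = 19470 Pa.
Required CL = L/(qS) = 1.4323×10^5/(19470·33.5) = 0.2196.
CD = 0.0247 + 0.0518 × 0.2196² = 0.0272.
D = q·S·CD = 19470 × 33.5 × 0.0272 = 17740 N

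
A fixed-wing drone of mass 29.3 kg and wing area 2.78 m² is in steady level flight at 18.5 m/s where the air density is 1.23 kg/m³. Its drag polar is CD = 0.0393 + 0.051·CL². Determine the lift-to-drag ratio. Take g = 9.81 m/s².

L/D = 9.52

Level flight ⇒ L = W = m·g = 29.3 × 9.81 = 287.43 N.
q = ½ρv² = ½ × 1.23 × 18.5² = 210.5 Pa.
CL = W/(q·S) = 287.43 / (210.5 × 2.78) = 0.4912.
CD = 0.0393 + 0.051 × 0.4912² = 0.05161.
L/D = CL/CD = 0.4912 / 0.05161 = 9.52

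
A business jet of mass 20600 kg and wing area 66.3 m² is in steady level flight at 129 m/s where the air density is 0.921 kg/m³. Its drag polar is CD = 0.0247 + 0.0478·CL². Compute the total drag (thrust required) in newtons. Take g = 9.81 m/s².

D = 16400 N

Level flight ⇒ L = W = m·g = 20600 × 9.81 = 2.0209×10^5 N.
q = ½ρv² = ½ × 0.921 × 129² = 7663 Pa.
CL = W/(q·S) = 2.0209×10^5 / (7663 × 66.3) = 0.3978.
CD = 0.0247 + 0.0478 × 0.3978² = 0.03226.
D = q·S·CD = 7663 × 66.3 × 0.03226 = 16390 N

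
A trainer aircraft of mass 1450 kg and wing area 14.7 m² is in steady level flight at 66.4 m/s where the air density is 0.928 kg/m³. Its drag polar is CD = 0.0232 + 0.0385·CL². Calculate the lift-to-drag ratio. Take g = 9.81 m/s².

Weight W = mg = 1450 × 9.81 = 14224 N; in level flight L = W.
Dynamic pressure q = 0.5 × 0.928 × 66.4² = 2046 Pa.
CL = W/(q·S) = 14224 / (2046 × 14.7) = 0.473.
CD = 0.0232 + 0.0385 × 0.473² = 0.03181.
L/D = CL/CD = 0.473 / 0.03181 = 14.9

L/D = 14.9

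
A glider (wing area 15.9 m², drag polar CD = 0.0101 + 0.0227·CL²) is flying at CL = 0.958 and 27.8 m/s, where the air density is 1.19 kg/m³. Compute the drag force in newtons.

CD = 0.0101 + 0.0227 × 0.958² = 0.03093
D = ½ρv²S·CD = ½ × 1.19 × 27.8² × 15.9 × 0.03093 = 226 N

D = 226 N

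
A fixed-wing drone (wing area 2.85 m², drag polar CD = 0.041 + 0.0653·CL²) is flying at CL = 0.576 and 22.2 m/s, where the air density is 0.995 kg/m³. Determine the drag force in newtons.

D = 43.8 N

CD = 0.041 + 0.0653 × 0.576² = 0.06266
D = ½ρv²S·CD = ½ × 0.995 × 22.2² × 2.85 × 0.06266 = 43.8 N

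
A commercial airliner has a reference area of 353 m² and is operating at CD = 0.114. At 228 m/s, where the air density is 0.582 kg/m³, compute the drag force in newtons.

Dynamic pressure q = ½ρv² = ½ × 0.582 × 228² = 15130 Pa.
D = q·S·CD = 15130 × 353 × 0.114 = 6.09×10^5 N ≈ 609 kN

D = 6.09×10^5 N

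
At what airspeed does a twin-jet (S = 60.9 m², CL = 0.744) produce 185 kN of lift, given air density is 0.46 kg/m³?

v = 133 m/s

L = ½ρv²S·CL ⇒ v = √(2L/(ρ·S·CL))
v = √(2 × 1.85×10^5 / (0.46 × 60.9 × 0.744)) = √17750 = 133 m/s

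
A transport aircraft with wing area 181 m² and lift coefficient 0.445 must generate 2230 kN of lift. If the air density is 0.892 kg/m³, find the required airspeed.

v = 249 m/s

L = ½ρv²S·CL ⇒ v = √(2L/(ρ·S·CL))
v = √(2 × 2.23×10^6 / (0.892 × 181 × 0.445)) = √62080 = 249 m/s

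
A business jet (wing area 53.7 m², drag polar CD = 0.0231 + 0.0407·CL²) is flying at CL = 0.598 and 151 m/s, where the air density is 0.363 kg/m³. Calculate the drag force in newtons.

D = 8370 N

CD = 0.0231 + 0.0407 × 0.598² = 0.03765
D = ½ρv²S·CD = ½ × 0.363 × 151² × 53.7 × 0.03765 = 8370 N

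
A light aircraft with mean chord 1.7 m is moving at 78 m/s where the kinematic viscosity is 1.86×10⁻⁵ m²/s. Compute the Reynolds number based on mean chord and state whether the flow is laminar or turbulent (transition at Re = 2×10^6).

Re = 7.13×10^6 (turbulent)

Re = v·c/ν = 78 × 1.7 / (1.86×10⁻⁵) = 7.13×10^6
Since 7.13×10^6 > 2×10^6, the flow is turbulent.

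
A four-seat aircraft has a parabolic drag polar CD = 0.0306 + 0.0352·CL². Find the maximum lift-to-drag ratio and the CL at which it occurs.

For CD = CD0 + K·CL², (L/D)max occurs at CL* = √(CD0/K) and equals 1/(2√(K·CD0)).
(L/D)max = 1/(2√(0.0352 × 0.0306)) = 1/(2 × 0.03282) = 15.2
CL* = √(0.0306/0.0352) = 0.932

(L/D)max = 15.2, at CL = 0.932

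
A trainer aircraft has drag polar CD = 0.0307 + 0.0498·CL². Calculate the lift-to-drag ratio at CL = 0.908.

CD = 0.0307 + 0.0498 × 0.908² = 0.07176
L/D = CL/CD = 0.908 / 0.07176 = 12.7

L/D = 12.7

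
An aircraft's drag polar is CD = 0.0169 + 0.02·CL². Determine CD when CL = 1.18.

CD = 0.0169 + 0.02 × 1.18² = 0.0169 + 0.02785 = 0.0447

CD = 0.0447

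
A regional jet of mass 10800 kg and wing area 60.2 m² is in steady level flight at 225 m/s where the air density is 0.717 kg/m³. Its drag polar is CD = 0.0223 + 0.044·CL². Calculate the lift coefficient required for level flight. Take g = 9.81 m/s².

Weight W = mg = 10800 × 9.81 = 1.0595×10^5 N; in level flight L = W.
Dynamic pressure q = 0.5 × 0.717 × 225² = 18150 Pa.
Required CL = L/(qS) = 1.0595×10^5/(18150·60.2) = 0.09697.

CL = 0.097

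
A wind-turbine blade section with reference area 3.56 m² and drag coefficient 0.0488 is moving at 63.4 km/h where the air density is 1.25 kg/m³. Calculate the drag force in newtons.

Convert speed: v = 63.4 km/h ÷ 3.6 = 17.61 m/s.
D = ½ρv²S·CD = ½ × 1.25 × 17.61² × 3.56 × 0.0488 = 33.7 N

D = 33.7 N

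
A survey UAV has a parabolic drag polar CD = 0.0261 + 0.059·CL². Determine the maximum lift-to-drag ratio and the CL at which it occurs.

(L/D)max = 12.7, at CL = 0.665

For CD = CD0 + K·CL², (L/D)max occurs at CL* = √(CD0/K) and equals 1/(2√(K·CD0)).
(L/D)max = 1/(2√(0.059 × 0.0261)) = 1/(2 × 0.03924) = 12.7
CL* = √(0.0261/0.059) = 0.665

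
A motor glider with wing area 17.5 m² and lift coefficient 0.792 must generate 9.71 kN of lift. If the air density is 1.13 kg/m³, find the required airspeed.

L = ½ρv²S·CL ⇒ v = √(2L/(ρ·S·CL))
v = √(2 × 9710 / (1.13 × 17.5 × 0.792)) = √1240 = 35.2 m/s

v = 35.2 m/s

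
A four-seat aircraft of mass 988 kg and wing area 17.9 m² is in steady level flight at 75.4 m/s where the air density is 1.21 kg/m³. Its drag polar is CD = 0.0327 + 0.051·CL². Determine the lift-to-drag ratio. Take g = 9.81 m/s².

Level flight ⇒ L = W = m·g = 988 × 9.81 = 9692.3 N.
Dynamic pressure q = 0.5 × 1.21 × 75.4² = 3440 Pa.
CL = 2W/(ρv²S) = 2×9692.3/(1.21×75.4²×17.9) = 0.1574.
CD = 0.0327 + 0.051 × 0.1574² = 0.03396.
L/D = CL/CD = 0.1574 / 0.03396 = 4.64

L/D = 4.64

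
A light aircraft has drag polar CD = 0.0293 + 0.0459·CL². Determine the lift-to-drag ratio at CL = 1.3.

L/D = 12.2

CD = 0.0293 + 0.0459 × 1.3² = 0.1069
L/D = CL/CD = 1.3 / 0.1069 = 12.2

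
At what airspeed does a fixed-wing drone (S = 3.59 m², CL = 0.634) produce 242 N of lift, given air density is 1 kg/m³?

L = ½ρv²S·CL ⇒ v = √(2L/(ρ·S·CL))
v = √(2 × 242 / (1 × 3.59 × 0.634)) = √212.6 = 14.6 m/s

v = 14.6 m/s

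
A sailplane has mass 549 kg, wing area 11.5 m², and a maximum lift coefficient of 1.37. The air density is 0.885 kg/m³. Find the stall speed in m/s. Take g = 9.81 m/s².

At stall, lift equals weight: L = W = m·g = 549 × 9.81 = 5386 N.
From L = ½ρV²S·CL,max = W: V_stall = √(2W/(ρSCL,max)) = √(2·5386/(0.885·11.5·1.37))
V_stall = √772.5 = 27.8 m/s

V_stall = 27.8 m/s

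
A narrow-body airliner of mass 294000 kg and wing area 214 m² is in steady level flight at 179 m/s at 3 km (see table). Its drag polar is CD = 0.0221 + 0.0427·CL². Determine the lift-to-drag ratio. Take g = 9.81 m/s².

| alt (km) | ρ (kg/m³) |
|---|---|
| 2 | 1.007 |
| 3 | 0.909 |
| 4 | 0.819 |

L/D = 15.8

At 3 km, from the table: ρ = 0.909 kg/m³.
Weight W = mg = 294000 × 9.81 = 2.8841×10^6 N; in level flight L = W.
Dynamic pressure q = 0.5 × 0.909 × 179² = 14560 Pa.
CL = W/(q·S) = 2.8841×10^6 / (14560 × 214) = 0.9255.
CD = 0.0221 + 0.0427 × 0.9255² = 0.05867.
L/D = CL/CD = 0.9255 / 0.05867 = 15.8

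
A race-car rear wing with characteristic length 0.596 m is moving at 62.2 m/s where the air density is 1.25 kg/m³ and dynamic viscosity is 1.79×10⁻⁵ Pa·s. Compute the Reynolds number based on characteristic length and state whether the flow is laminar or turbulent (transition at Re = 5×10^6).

Re = 2.59×10^6 (laminar)

Re = ρ·v·c/μ = 1.25 × 62.2 × 0.596 / (1.79×10⁻⁵) = 2.59×10^6
Since 2.59×10^6 < 5×10^6, the flow is laminar.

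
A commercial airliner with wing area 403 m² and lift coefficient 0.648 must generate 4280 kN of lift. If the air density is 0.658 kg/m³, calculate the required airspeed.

L = ½ρv²S·CL ⇒ v = √(2L/(ρ·S·CL))
v = √(2 × 4.28×10^6 / (0.658 × 403 × 0.648)) = √49820 = 223 m/s

v = 223 m/s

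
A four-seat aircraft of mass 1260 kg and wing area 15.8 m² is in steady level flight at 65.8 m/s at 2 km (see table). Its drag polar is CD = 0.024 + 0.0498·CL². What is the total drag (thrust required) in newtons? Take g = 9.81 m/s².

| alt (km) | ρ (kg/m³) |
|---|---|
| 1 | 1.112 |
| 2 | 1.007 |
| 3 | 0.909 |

At 2 km, from the table: ρ = 1.007 kg/m³.
Weight W = mg = 1260 × 9.81 = 12361 N; in level flight L = W.
q = ½ρv² = ½ × 1.007 × 65.8² = 2180 Pa.
CL = W/(q·S) = 12361 / (2180 × 15.8) = 0.3589.
CD = 0.024 + 0.0498 × 0.3589² = 0.03041.
D = q·S·CD = 2180 × 15.8 × 0.03041 = 1048 N

D = 1050 N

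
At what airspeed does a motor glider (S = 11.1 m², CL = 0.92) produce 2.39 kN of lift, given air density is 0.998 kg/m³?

v = 21.7 m/s

L = ½ρv²S·CL ⇒ v = √(2L/(ρ·S·CL))
v = √(2 × 2390 / (0.998 × 11.1 × 0.92)) = √469 = 21.7 m/s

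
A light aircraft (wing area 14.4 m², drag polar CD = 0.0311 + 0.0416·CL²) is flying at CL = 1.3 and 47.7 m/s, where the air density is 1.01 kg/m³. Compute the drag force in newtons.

D = 1680 N

CD = 0.0311 + 0.0416 × 1.3² = 0.1014
D = ½ρv²S·CD = ½ × 1.01 × 47.7² × 14.4 × 0.1014 = 1680 N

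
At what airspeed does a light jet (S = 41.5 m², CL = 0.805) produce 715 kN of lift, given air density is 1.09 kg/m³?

L = ½ρv²S·CL ⇒ v = √(2L/(ρ·S·CL))
v = √(2 × 7.15×10^5 / (1.09 × 41.5 × 0.805)) = √39270 = 198 m/s

v = 198 m/s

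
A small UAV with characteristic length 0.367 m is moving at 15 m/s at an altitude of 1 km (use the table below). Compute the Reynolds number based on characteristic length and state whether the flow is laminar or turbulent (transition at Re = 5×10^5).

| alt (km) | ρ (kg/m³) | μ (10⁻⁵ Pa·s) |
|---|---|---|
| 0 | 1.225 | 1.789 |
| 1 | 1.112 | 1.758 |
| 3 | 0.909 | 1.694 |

Re = 3.48×10^5 (laminar)

At 1 km, from the table: ρ = 1.112 kg/m³, μ = 1.758×10⁻⁵ Pa·s.
Re = ρ·v·c/μ = 1.112 × 15 × 0.367 / (1.758×10⁻⁵) = 3.48×10^5
Since 3.48×10^5 < 5×10^5, the flow is laminar.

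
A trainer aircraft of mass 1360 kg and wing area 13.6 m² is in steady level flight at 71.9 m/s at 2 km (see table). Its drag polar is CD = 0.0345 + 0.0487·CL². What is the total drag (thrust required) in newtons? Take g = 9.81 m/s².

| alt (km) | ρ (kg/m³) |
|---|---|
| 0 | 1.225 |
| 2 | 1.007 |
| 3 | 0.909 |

At 2 km, from the table: ρ = 1.007 kg/m³.
In steady level flight, lift balances weight: W = mg = 1360 × 9.81 = 13342 N.
Dynamic pressure q = 0.5 × 1.007 × 71.9² = 2603 Pa.
Required CL = L/(qS) = 13342/(2603·13.6) = 0.3769.
CD = 0.0345 + 0.0487 × 0.3769² = 0.04142.
D = q·S·CD = 2603 × 13.6 × 0.04142 = 1466 N

D = 1470 N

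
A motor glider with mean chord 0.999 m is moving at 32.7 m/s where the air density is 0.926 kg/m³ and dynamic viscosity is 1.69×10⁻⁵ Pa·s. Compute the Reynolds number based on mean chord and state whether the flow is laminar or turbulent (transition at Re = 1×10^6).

Re = 1.79×10^6 (turbulent)

Re = ρ·v·c/μ = 0.926 × 32.7 × 0.999 / (1.69×10⁻⁵) = 1.79×10^6
Since 1.79×10^6 > 1×10^6, the flow is turbulent.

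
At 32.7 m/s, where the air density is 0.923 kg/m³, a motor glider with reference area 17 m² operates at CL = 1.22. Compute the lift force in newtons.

Dynamic pressure q = ½ρv² = ½ × 0.923 × 32.7² = 493.5 Pa.
L = q·S·CL = 493.5 × 17 × 1.22 = 10200 N ≈ 10.2 kN

L = 10200 N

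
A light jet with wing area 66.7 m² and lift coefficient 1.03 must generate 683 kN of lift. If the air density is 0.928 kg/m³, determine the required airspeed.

v = 146 m/s

L = ½ρv²S·CL ⇒ v = √(2L/(ρ·S·CL))
v = √(2 × 6.83×10^5 / (0.928 × 66.7 × 1.03)) = √21430 = 146 m/s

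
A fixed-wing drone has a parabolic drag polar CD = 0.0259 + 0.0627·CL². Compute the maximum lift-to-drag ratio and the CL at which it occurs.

(L/D)max = 12.4, at CL = 0.643

For CD = CD0 + K·CL², (L/D)max occurs at CL* = √(CD0/K) and equals 1/(2√(K·CD0)).
(L/D)max = 1/(2√(0.0627 × 0.0259)) = 1/(2 × 0.0403) = 12.4
CL* = √(0.0259/0.0627) = 0.643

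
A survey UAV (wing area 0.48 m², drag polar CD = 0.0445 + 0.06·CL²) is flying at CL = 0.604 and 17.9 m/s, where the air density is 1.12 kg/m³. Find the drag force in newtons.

CD = 0.0445 + 0.06 × 0.604² = 0.06639
D = ½ρv²S·CD = ½ × 1.12 × 17.9² × 0.48 × 0.06639 = 5.72 N

D = 5.72 N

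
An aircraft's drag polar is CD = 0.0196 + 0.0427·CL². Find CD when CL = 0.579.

CD = 0.0339

CD = 0.0196 + 0.0427 × 0.579² = 0.0196 + 0.01431 = 0.0339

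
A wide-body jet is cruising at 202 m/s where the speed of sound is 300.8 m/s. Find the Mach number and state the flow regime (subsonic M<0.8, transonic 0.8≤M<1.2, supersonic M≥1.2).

M = 0.672 (subsonic)

M = v/a = 202 / 300.8 = 0.672
M = 0.672 → subsonic.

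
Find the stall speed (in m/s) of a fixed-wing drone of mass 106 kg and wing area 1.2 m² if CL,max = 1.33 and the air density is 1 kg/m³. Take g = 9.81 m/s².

Weight W = mg = 106 × 9.81 = 1040 N.
From L = ½ρV²S·CL,max = W: V_stall = √(2W/(ρSCL,max)) = √(2·1040/(1·1.2·1.33))
V_stall = √1303 = 36.1 m/s

V_stall = 36.1 m/s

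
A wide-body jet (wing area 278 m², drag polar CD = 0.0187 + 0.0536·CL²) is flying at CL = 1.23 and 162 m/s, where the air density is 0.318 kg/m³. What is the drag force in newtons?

CD = 0.0187 + 0.0536 × 1.23² = 0.09979
D = ½ρv²S·CD = ½ × 0.318 × 162² × 278 × 0.09979 = 1.16×10^5 N

D = 1.16×10^5 N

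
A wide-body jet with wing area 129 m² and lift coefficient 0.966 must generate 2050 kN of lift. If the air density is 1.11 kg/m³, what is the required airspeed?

v = 172 m/s

L = ½ρv²S·CL ⇒ v = √(2L/(ρ·S·CL))
v = √(2 × 2.05×10^6 / (1.11 × 129 × 0.966)) = √29640 = 172 m/s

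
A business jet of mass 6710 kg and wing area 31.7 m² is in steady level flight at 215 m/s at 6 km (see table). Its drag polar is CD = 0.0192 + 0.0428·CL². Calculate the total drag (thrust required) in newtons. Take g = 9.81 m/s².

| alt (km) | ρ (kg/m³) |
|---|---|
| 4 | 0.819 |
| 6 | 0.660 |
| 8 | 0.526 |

At 6 km, from the table: ρ = 0.660 kg/m³.
Level flight ⇒ L = W = m·g = 6710 × 9.81 = 65825 N.
q = ½ρv² = ½ × 0.66 × 215² = 15250 Pa.
Required CL = L/(qS) = 65825/(15250·31.7) = 0.1361.
CD = 0.0192 + 0.0428 × 0.1361² = 0.01999.
D = q·S·CD = 15250 × 31.7 × 0.01999 = 9668 N

D = 9670 N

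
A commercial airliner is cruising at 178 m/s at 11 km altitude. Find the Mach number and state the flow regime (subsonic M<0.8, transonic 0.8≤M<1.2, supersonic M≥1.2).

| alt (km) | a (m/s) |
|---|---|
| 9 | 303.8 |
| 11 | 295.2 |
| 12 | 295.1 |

At 11 km, from the table: a = 295.2 m/s.
M = v/a = 178 / 295.2 = 0.603
M = 0.603 → subsonic.

M = 0.603 (subsonic)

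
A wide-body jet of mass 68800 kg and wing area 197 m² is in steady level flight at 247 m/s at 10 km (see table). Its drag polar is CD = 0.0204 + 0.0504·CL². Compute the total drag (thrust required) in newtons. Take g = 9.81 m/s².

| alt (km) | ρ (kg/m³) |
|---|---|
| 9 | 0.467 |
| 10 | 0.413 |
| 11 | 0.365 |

At 10 km, from the table: ρ = 0.413 kg/m³.
Weight W = mg = 68800 × 9.81 = 6.7493×10^5 N; in level flight L = W.
q = ½ρv² = ½ × 0.413 × 247² = 12600 Pa.
CL = W/(q·S) = 6.7493×10^5 / (12600 × 197) = 0.2719.
CD = 0.0204 + 0.0504 × 0.2719² = 0.02413.
D = q·S·CD = 12600 × 197 × 0.02413 = 59880 N

D = 59900 N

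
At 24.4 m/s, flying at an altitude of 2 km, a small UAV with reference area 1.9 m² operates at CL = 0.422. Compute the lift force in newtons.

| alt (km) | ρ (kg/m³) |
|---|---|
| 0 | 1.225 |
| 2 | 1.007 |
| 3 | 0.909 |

At 2 km, from the table: ρ = 1.007 kg/m³.
Dynamic pressure q = ½ρv² = ½ × 1.007 × 24.4² = 299.8 Pa.
L = q·S·CL = 299.8 × 1.9 × 0.422 = 240 N

L = 240 N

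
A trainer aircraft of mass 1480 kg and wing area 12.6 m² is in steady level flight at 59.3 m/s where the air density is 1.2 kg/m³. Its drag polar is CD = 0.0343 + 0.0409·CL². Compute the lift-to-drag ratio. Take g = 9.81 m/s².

L/D = 11.7

In steady level flight, lift balances weight: W = mg = 1480 × 9.81 = 14519 N.
q = ½ρv² = ½ × 1.2 × 59.3² = 2110 Pa.
CL = W/(q·S) = 14519 / (2110 × 12.6) = 0.5461.
CD = 0.0343 + 0.0409 × 0.5461² = 0.0465.
L/D = CL/CD = 0.5461 / 0.0465 = 11.7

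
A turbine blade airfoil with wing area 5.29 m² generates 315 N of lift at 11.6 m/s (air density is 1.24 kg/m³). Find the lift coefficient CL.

CL = 0.714

From L = ½ρv²S·CL, rearranging gives CL = 2L/(ρv²S).
CL = 2 × 315 / (1.24 × 11.6² × 5.29) = 0.714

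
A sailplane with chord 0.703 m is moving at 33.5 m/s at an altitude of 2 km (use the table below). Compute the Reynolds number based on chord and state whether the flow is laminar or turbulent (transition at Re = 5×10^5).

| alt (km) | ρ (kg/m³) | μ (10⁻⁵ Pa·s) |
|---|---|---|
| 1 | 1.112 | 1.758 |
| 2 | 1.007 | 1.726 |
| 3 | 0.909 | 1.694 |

At 2 km, from the table: ρ = 1.007 kg/m³, μ = 1.726×10⁻⁵ Pa·s.
Re = ρ·v·c/μ = 1.007 × 33.5 × 0.703 / (1.726×10⁻⁵) = 1.37×10^6
Since 1.37×10^6 > 5×10^5, the flow is turbulent.

Re = 1.37×10^6 (turbulent)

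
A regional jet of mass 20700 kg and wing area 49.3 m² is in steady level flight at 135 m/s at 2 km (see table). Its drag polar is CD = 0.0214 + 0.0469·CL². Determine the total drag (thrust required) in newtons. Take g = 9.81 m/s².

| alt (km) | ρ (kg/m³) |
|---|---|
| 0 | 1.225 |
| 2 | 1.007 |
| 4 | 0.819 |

D = 14000 N

At 2 km, from the table: ρ = 1.007 kg/m³.
Level flight ⇒ L = W = m·g = 20700 × 9.81 = 2.0307×10^5 N.
q = ½ρv² = ½ × 1.007 × 135² = 9176 Pa.
Required CL = L/(qS) = 2.0307×10^5/(9176·49.3) = 0.4489.
CD = 0.0214 + 0.0469 × 0.4489² = 0.03085.
D = q·S·CD = 9176 × 49.3 × 0.03085 = 13960 N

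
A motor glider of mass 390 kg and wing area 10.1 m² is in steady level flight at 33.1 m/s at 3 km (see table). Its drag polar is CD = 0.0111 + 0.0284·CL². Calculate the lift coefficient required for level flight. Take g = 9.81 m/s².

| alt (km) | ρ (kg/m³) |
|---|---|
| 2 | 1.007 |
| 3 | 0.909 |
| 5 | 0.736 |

CL = 0.761

At 3 km, from the table: ρ = 0.909 kg/m³.
In steady level flight, lift balances weight: W = mg = 390 × 9.81 = 3825.9 N.
q = ½ρv² = ½ × 0.909 × 33.1² = 498 Pa.
CL = W/(q·S) = 3825.9 / (498 × 10.1) = 0.7607.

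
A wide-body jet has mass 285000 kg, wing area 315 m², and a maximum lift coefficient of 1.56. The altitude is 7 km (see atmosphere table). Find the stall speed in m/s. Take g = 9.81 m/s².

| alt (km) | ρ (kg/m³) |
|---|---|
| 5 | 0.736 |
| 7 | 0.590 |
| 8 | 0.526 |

V_stall = 139 m/s

At 7 km, from the table: ρ = 0.590 kg/m³.
At stall, lift equals weight: L = W = m·g = 285000 × 9.81 = 2.796×10^6 N.
V_stall = √(2W/(ρ·S·CL,max)) = √(2 × 2.796×10^6 / (0.59 × 315 × 1.56))
V_stall = √19290 = 139 m/s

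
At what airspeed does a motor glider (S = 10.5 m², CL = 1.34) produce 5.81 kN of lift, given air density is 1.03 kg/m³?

L = ½ρv²S·CL ⇒ v = √(2L/(ρ·S·CL))
v = √(2 × 5810 / (1.03 × 10.5 × 1.34)) = √801.8 = 28.3 m/s

v = 28.3 m/s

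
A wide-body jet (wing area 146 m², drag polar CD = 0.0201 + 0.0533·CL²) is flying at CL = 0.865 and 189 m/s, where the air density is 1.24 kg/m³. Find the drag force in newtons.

D = 1.94×10^5 N

CD = 0.0201 + 0.0533 × 0.865² = 0.05998
D = ½ρv²S·CD = ½ × 1.24 × 189² × 146 × 0.05998 = 1.94×10^5 N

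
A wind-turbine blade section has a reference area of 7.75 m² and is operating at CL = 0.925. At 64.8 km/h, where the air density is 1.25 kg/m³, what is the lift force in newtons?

L = 1450 N

Convert speed: v = 64.8 km/h ÷ 3.6 = 18 m/s.
Dynamic pressure q = ½ρv² = ½ × 1.25 × 18² = 202.5 Pa.
L = q·S·CL = 202.5 × 7.75 × 0.925 = 1450 N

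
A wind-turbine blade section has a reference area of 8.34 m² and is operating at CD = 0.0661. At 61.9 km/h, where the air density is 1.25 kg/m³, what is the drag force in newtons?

Convert speed: v = 61.9 km/h ÷ 3.6 = 17.19 m/s.
D = ½ρv²S·CD = ½ × 1.25 × 17.19² × 8.34 × 0.0661 = 102 N

D = 102 N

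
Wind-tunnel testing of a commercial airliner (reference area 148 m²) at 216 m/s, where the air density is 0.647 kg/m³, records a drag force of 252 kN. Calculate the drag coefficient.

CD = 0.113

From D = ½ρv²S·CD, rearranging gives CD = 2D/(ρv²S).
CD = 2 × 2.52×10^5 / (0.647 × 216² × 148) = 0.113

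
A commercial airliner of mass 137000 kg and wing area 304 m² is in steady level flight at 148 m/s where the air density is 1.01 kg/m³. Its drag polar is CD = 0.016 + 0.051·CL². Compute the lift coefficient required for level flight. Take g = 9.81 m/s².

Weight W = mg = 137000 × 9.81 = 1.344×10^6 N; in level flight L = W.
q = ½ρv² = ½ × 1.01 × 148² = 11060 Pa.
Required CL = L/(qS) = 1.344×10^6/(11060·304) = 0.3997.

CL = 0.4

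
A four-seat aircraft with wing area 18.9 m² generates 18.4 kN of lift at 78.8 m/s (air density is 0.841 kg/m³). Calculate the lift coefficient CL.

From L = ½ρv²S·CL, rearranging gives CL = 2L/(ρv²S).
CL = 2 × 18400 / (0.841 × 78.8² × 18.9) = 0.373

CL = 0.373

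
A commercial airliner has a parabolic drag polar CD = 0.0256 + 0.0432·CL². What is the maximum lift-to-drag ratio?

For CD = CD0 + K·CL², (L/D)max occurs at CL* = √(CD0/K) and equals 1/(2√(K·CD0)).
(L/D)max = 1/(2√(0.0432 × 0.0256)) = 1/(2 × 0.03326) = 15

(L/D)max = 15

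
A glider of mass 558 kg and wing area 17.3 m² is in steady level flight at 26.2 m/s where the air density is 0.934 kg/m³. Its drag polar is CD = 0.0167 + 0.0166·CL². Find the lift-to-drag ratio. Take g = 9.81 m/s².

L/D = 30

Level flight ⇒ L = W = m·g = 558 × 9.81 = 5474 N.
q = ½ρv² = ½ × 0.934 × 26.2² = 320.6 Pa.
CL = W/(q·S) = 5474 / (320.6 × 17.3) = 0.987.
CD = 0.0167 + 0.0166 × 0.987² = 0.03287.
L/D = CL/CD = 0.987 / 0.03287 = 30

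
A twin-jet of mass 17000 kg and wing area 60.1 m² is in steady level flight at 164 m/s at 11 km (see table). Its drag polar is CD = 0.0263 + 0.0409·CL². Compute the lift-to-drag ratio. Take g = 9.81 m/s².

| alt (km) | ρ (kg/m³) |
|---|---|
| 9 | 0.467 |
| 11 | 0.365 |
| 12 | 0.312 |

L/D = 14.4

At 11 km, from the table: ρ = 0.365 kg/m³.
Level flight ⇒ L = W = m·g = 17000 × 9.81 = 1.6677×10^5 N.
Dynamic pressure q = 0.5 × 0.365 × 164² = 4909 Pa.
CL = W/(q·S) = 1.6677×10^5 / (4909 × 60.1) = 0.5653.
CD = 0.0263 + 0.0409 × 0.5653² = 0.03937.
L/D = CL/CD = 0.5653 / 0.03937 = 14.4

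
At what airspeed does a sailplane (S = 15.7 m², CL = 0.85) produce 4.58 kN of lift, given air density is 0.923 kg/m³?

L = ½ρv²S·CL ⇒ v = √(2L/(ρ·S·CL))
v = √(2 × 4580 / (0.923 × 15.7 × 0.85)) = √743.7 = 27.3 m/s

v = 27.3 m/s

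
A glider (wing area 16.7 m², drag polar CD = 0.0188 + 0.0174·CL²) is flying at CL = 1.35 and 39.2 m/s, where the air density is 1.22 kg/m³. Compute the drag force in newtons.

D = 791 N

CD = 0.0188 + 0.0174 × 1.35² = 0.05051
D = ½ρv²S·CD = ½ × 1.22 × 39.2² × 16.7 × 0.05051 = 791 N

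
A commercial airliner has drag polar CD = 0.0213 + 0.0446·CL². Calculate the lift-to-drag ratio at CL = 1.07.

CD = 0.0213 + 0.0446 × 1.07² = 0.07236
L/D = CL/CD = 1.07 / 0.07236 = 14.8

L/D = 14.8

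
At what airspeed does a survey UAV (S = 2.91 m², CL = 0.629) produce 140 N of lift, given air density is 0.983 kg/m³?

v = 12.5 m/s

L = ½ρv²S·CL ⇒ v = √(2L/(ρ·S·CL))
v = √(2 × 140 / (0.983 × 2.91 × 0.629)) = √155.6 = 12.5 m/s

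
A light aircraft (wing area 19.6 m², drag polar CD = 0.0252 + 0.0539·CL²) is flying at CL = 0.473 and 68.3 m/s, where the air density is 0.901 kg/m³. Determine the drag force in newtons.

D = 1530 N

CD = 0.0252 + 0.0539 × 0.473² = 0.03726
D = ½ρv²S·CD = ½ × 0.901 × 68.3² × 19.6 × 0.03726 = 1530 N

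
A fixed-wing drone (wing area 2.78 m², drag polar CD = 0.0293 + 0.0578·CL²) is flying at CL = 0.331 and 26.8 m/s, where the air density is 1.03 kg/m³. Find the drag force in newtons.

CD = 0.0293 + 0.0578 × 0.331² = 0.03563
D = ½ρv²S·CD = ½ × 1.03 × 26.8² × 2.78 × 0.03563 = 36.6 N

D = 36.6 N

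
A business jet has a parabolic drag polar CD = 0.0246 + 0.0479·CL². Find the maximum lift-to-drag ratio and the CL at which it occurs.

For CD = CD0 + K·CL², (L/D)max occurs at CL* = √(CD0/K) and equals 1/(2√(K·CD0)).
(L/D)max = 1/(2√(0.0479 × 0.0246)) = 1/(2 × 0.03433) = 14.6
CL* = √(0.0246/0.0479) = 0.717

(L/D)max = 14.6, at CL = 0.717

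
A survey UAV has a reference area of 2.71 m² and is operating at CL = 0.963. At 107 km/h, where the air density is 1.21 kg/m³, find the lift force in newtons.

Convert speed: v = 107 km/h ÷ 3.6 = 29.72 m/s.
L = ½ρv²S·CL = ½ × 1.21 × 29.72² × 2.71 × 0.963 = 1390 N

L = 1390 N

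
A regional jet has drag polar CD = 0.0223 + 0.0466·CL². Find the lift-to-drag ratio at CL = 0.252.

L/D = 9.98

CD = 0.0223 + 0.0466 × 0.252² = 0.02526
L/D = CL/CD = 0.252 / 0.02526 = 9.98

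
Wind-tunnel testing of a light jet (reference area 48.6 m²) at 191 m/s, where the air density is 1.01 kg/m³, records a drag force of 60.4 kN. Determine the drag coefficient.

From D = ½ρv²S·CD, rearranging gives CD = 2D/(ρv²S).
CD = 2 × 60400 / (1.01 × 191² × 48.6) = 0.0675

CD = 0.0675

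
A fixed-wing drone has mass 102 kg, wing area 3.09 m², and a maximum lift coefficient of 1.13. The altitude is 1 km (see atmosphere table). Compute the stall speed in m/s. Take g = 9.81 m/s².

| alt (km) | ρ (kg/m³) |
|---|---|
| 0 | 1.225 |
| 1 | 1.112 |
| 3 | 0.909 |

V_stall = 22.7 m/s

At 1 km, from the table: ρ = 1.112 kg/m³.
Stall occurs when L = W at CL,max. W = mg = 102 × 9.81 = 1001 N.
From L = ½ρV²S·CL,max = W: V_stall = √(2W/(ρSCL,max)) = √(2·1001/(1.112·3.09·1.13))
V_stall = √515.4 = 22.7 m/s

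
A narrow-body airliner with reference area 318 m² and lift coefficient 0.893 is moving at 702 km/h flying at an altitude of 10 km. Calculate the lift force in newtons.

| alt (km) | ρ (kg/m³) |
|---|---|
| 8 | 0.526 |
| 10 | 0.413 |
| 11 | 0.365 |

At 10 km, from the table: ρ = 0.413 kg/m³.
Convert speed: v = 702 km/h ÷ 3.6 = 195 m/s.
L = ½ρv²S·CL = ½ × 0.413 × 195² × 318 × 0.893 = 2.23×10^6 N ≈ 2230 kN

L = 2.23×10^6 N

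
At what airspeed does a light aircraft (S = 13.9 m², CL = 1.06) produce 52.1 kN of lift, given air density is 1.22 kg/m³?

v = 76.1 m/s

L = ½ρv²S·CL ⇒ v = √(2L/(ρ·S·CL))
v = √(2 × 52100 / (1.22 × 13.9 × 1.06)) = √5797 = 76.1 m/s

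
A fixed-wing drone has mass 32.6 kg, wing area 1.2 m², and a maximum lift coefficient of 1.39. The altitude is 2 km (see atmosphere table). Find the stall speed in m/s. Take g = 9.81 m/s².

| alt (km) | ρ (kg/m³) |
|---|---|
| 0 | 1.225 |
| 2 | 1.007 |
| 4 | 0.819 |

At 2 km, from the table: ρ = 1.007 kg/m³.
Weight W = mg = 32.6 × 9.81 = 319.8 N.
From L = ½ρV²S·CL,max = W: V_stall = √(2W/(ρSCL,max)) = √(2·319.8/(1.007·1.2·1.39))
V_stall = √380.8 = 19.5 m/s

V_stall = 19.5 m/s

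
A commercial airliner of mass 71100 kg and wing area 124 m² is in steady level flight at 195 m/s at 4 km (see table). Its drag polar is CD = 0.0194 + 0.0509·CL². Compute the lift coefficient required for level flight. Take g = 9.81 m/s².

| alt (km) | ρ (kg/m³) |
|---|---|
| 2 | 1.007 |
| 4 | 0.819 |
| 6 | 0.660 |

CL = 0.361

At 4 km, from the table: ρ = 0.819 kg/m³.
Weight W = mg = 71100 × 9.81 = 6.9749×10^5 N; in level flight L = W.
q = ½ρv² = ½ × 0.819 × 195² = 15570 Pa.
CL = W/(q·S) = 6.9749×10^5 / (15570 × 124) = 0.3612.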